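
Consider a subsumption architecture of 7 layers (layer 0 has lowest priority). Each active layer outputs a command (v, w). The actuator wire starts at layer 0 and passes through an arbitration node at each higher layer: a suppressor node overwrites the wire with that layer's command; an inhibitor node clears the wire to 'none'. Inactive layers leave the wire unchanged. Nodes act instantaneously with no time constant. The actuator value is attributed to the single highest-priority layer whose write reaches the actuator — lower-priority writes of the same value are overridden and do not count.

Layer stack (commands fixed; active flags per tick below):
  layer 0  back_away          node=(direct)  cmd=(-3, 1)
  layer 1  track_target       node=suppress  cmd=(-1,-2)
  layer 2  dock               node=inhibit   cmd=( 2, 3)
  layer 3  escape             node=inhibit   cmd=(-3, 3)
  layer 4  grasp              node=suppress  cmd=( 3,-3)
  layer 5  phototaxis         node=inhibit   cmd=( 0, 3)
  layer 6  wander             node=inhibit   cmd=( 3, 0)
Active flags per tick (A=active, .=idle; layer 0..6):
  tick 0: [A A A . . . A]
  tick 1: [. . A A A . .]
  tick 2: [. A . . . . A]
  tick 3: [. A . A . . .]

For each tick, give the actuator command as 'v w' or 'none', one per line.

tick 0:
  layer 0 (back_away) active — direct: (-3, 1)
  layer 1 (track_target) active — suppresses: (-1, -2)
  layer 2 (dock) active — inhibits: none
  layer 3 (escape) idle — unchanged: none
  layer 4 (grasp) idle — unchanged: none
  layer 5 (phototaxis) idle — unchanged: none
  layer 6 (wander) active — inhibits: none
  → actuator none
tick 1:
  layer 0 (back_away) idle — none
  layer 1 (track_target) idle — unchanged: none
  layer 2 (dock) active — inhibits: none
  layer 3 (escape) active — inhibits: none
  layer 4 (grasp) active — suppresses: (3, -3)
  layer 5 (phototaxis) idle — unchanged: (3, -3)
  layer 6 (wander) idle — unchanged: (3, -3)
  → actuator (3, -3)
tick 2:
  layer 0 (back_away) idle — none
  layer 1 (track_target) active — suppresses: (-1, -2)
  layer 2 (dock) idle — unchanged: (-1, -2)
  layer 3 (escape) idle — unchanged: (-1, -2)
  layer 4 (grasp) idle — unchanged: (-1, -2)
  layer 5 (phototaxis) idle — unchanged: (-1, -2)
  layer 6 (wander) active — inhibits: none
  → actuator none
tick 3:
  layer 0 (back_away) idle — none
  layer 1 (track_target) active — suppresses: (-1, -2)
  layer 2 (dock) idle — unchanged: (-1, -2)
  layer 3 (escape) active — inhibits: none
  layer 4 (grasp) idle — unchanged: none
  layer 5 (phototaxis) idle — unchanged: none
  layer 6 (wander) idle — unchanged: none
  → actuator none

none
3 -3
none
none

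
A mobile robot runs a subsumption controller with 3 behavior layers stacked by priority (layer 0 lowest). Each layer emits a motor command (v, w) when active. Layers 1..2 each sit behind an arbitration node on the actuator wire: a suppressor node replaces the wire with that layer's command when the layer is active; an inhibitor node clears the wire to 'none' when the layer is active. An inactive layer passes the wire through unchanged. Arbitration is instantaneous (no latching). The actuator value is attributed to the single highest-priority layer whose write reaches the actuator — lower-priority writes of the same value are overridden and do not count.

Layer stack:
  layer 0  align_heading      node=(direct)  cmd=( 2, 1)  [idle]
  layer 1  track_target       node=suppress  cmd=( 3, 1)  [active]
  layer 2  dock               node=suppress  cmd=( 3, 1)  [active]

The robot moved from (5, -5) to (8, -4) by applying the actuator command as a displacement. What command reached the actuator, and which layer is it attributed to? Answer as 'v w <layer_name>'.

3 1 dock

displacement = (8, -4) − (5, -5) = (3, 1)
L0 align_heading: idle → wire = none
L1 track_target: active, suppressor → wire = (3, 1)
L2 dock: active, suppressor → wire = (3, 1)
actuator = (3, 1) — from layer 2 (dock)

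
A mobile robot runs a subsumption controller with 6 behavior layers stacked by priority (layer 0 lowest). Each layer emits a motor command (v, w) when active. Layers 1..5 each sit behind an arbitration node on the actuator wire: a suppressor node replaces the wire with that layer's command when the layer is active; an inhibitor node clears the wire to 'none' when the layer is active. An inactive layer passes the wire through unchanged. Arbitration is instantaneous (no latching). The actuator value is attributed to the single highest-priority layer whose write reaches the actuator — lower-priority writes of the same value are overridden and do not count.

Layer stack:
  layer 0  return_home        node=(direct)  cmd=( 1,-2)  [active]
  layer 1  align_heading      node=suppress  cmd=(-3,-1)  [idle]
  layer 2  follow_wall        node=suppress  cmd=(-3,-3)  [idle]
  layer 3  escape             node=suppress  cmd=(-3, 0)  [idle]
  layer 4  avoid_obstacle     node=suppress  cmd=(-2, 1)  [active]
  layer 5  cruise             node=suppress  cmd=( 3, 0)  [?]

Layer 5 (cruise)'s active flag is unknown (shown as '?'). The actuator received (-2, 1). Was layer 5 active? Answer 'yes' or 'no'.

If layer 5 is active=yes:
  actuator would be (3, 0)
If layer 5 is active=no:
  actuator would be (-2, 1)
Observed (-2, 1), so layer 5 was idle.

no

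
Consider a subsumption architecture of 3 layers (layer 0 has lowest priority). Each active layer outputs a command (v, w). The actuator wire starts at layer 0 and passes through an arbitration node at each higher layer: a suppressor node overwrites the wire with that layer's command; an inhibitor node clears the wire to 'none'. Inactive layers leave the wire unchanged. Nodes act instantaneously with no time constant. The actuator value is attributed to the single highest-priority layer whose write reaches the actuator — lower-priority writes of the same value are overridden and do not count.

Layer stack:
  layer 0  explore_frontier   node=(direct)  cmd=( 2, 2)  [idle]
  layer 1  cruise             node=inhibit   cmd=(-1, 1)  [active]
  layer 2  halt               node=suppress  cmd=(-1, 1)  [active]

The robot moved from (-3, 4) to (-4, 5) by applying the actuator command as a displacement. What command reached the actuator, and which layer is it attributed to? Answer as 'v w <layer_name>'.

displacement = (-4, 5) − (-3, 4) = (-1, 1)
[0] explore_frontier off; wire := none
[1] cruise on (inhibit); wire := none
[2] halt on (suppress); wire := (-1, 1)
output (-1, 1) — from layer 2 (halt)

-1 1 halt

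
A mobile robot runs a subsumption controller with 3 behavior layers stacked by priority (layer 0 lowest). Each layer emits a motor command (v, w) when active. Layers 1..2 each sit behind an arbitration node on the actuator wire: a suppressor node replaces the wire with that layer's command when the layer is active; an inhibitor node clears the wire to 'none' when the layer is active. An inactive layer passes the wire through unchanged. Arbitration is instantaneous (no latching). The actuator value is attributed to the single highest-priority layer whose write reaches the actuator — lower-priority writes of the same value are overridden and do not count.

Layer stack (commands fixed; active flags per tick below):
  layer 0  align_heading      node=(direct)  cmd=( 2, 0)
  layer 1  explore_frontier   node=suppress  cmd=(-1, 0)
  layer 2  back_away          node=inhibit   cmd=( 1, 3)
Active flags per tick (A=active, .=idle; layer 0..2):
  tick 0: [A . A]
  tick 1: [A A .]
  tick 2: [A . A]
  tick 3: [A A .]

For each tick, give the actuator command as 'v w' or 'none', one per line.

none
-1 0
none
-1 0

tick 0:
  L0 align_heading: active, feeds wire = (2, 0)
  L1 explore_frontier: idle → wire stays (2, 0)
  L2 back_away: active, inhibitor → wire = none
  actuator = none
tick 1:
  L0 align_heading: active, feeds wire = (2, 0)
  L1 explore_frontier: active, suppressor → wire = (-1, 0)
  L2 back_away: idle → wire stays (-1, 0)
  actuator = (-1, 0)
tick 2:
  L0 align_heading: active, feeds wire = (2, 0)
  L1 explore_frontier: idle → wire stays (2, 0)
  L2 back_away: active, inhibitor → wire = none
  actuator = none
tick 3:
  L0 align_heading: active, feeds wire = (2, 0)
  L1 explore_frontier: active, suppressor → wire = (-1, 0)
  L2 back_away: idle → wire stays (-1, 0)
  actuator = (-1, 0)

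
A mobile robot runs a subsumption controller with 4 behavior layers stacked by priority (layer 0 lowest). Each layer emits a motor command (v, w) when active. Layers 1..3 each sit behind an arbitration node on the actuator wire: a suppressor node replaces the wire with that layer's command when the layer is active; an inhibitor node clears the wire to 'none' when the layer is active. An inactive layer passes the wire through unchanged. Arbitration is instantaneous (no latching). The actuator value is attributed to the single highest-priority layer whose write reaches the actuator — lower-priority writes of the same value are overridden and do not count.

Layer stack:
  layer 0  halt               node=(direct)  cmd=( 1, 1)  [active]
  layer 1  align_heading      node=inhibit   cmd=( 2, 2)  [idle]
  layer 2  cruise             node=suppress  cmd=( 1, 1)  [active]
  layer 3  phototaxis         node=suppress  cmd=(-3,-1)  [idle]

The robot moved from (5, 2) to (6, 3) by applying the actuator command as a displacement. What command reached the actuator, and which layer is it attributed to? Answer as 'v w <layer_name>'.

1 1 cruise

displacement = (6, 3) − (5, 2) = (1, 1)
L0 halt: active, feeds wire = (1, 1)
L1 align_heading: idle → wire stays (1, 1)
L2 cruise: active, suppressor → wire = (1, 1)
L3 phototaxis: idle → wire stays (1, 1)
actuator = (1, 1) — from layer 2 (cruise)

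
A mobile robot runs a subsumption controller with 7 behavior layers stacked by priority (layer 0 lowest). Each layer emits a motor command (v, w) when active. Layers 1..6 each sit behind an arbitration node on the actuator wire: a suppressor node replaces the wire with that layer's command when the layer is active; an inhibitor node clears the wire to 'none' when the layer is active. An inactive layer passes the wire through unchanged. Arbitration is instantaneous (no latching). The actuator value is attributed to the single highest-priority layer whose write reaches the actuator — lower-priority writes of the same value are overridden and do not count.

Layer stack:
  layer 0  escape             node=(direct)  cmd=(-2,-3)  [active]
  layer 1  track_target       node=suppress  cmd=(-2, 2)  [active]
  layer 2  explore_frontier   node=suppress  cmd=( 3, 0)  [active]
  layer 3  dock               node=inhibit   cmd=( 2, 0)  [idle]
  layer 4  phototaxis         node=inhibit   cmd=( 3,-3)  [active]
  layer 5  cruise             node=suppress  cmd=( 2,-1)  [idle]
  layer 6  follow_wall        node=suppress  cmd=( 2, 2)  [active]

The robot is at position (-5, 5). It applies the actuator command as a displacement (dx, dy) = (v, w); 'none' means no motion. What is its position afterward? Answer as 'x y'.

L0 escape: active, feeds wire = (-2, -3)
L1 track_target: active, suppressor → wire = (-2, 2)
L2 explore_frontier: active, suppressor → wire = (3, 0)
L3 dock: idle → wire stays (3, 0)
L4 phototaxis: active, inhibitor → wire = none
L5 cruise: idle → wire stays none
L6 follow_wall: active, suppressor → wire = (2, 2)
actuator = (2, 2)
position: (-5, 5) + (2, 2) = (-3, 7)

-3 7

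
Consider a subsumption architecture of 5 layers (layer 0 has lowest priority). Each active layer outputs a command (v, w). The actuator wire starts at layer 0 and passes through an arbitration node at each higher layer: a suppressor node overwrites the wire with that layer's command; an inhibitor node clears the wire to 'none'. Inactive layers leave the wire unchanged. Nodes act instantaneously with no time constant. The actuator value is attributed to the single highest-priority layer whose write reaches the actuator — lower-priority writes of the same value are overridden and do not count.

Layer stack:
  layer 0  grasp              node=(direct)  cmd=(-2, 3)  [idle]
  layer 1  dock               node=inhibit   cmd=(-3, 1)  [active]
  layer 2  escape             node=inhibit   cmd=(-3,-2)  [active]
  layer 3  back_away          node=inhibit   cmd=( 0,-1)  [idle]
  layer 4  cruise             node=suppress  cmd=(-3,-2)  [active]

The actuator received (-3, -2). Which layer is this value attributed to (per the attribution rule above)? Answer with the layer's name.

layer 0 (grasp) idle — none
layer 1 (dock) active — inhibits: none
layer 2 (escape) active — inhibits: none
layer 3 (back_away) idle — unchanged: none
layer 4 (cruise) active — suppresses: (-3, -2)
→ actuator (-3, -2)
last writer: layer 4 = cruise

cruise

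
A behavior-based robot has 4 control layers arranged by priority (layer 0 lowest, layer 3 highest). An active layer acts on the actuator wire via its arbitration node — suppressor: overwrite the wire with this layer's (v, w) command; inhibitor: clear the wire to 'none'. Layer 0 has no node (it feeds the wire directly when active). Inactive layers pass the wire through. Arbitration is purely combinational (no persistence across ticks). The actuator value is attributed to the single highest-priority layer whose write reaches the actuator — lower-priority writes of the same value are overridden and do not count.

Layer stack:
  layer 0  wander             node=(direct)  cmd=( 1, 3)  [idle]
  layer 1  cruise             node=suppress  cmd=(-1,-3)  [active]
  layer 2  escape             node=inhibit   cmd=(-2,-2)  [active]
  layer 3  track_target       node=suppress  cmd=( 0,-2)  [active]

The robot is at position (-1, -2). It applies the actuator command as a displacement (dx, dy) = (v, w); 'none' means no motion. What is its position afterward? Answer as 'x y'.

L0 wander: idle → wire = none
L1 cruise: active, suppressor → wire = (-1, -3)
L2 escape: active, inhibitor → wire = none
L3 track_target: active, suppressor → wire = (0, -2)
actuator = (0, -2)
position: (-1, -2) + (0, -2) = (-1, -4)

-1 -4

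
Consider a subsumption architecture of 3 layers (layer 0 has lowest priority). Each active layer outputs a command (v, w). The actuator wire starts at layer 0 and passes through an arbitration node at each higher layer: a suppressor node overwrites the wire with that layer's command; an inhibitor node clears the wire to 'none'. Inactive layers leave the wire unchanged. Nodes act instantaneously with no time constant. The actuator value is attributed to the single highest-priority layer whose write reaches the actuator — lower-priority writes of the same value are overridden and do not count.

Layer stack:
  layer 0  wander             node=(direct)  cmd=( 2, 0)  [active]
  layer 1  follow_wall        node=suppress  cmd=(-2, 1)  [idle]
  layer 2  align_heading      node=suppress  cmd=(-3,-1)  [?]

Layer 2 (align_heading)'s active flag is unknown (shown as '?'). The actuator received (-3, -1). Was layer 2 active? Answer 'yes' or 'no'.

yes

If layer 2 is active=yes:
  actuator would be (-3, -1)
If layer 2 is active=no:
  actuator would be (2, 0)
Observed (-3, -1), so layer 2 was active.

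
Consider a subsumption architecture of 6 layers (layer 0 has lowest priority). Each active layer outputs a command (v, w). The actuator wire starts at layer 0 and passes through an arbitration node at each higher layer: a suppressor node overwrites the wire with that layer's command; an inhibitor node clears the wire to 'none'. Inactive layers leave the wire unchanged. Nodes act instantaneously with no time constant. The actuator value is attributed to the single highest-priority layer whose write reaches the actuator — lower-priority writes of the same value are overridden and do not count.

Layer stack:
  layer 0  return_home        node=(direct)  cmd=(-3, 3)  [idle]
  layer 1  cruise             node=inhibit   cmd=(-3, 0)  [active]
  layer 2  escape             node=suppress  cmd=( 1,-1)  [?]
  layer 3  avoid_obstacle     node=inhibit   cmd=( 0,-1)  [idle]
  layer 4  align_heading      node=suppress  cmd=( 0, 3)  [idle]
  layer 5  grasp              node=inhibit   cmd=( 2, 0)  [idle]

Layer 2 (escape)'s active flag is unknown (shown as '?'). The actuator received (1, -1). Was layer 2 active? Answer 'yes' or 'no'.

yes

If layer 2 is active=yes:
  actuator would be (1, -1)
If layer 2 is active=no:
  actuator would be none
Observed (1, -1), so layer 2 was active.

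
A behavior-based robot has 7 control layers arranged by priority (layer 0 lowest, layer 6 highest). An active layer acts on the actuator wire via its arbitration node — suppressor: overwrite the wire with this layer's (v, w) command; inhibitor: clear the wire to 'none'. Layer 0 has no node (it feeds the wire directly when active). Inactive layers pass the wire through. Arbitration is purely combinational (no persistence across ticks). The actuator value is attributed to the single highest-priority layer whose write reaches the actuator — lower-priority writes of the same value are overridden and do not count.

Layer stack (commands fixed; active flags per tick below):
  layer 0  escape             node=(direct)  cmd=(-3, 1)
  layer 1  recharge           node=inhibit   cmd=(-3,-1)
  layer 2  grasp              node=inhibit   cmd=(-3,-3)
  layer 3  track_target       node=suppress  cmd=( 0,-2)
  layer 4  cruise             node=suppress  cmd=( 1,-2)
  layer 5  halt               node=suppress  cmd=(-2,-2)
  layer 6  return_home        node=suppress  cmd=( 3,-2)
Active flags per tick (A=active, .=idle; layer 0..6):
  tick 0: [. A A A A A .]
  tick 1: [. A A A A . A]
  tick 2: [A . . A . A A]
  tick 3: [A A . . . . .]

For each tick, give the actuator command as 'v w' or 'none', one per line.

-2 -2
3 -2
3 -2
none

tick 0:
  L0 escape: idle → wire = none
  L1 recharge: active, inhibitor → wire = none
  L2 grasp: active, inhibitor → wire = none
  L3 track_target: active, suppressor → wire = (0, -2)
  L4 cruise: active, suppressor → wire = (1, -2)
  L5 halt: active, suppressor → wire = (-2, -2)
  L6 return_home: idle → wire stays (-2, -2)
  actuator = (-2, -2)
tick 1:
  L0 escape: idle → wire = none
  L1 recharge: active, inhibitor → wire = none
  L2 grasp: active, inhibitor → wire = none
  L3 track_target: active, suppressor → wire = (0, -2)
  L4 cruise: active, suppressor → wire = (1, -2)
  L5 halt: idle → wire stays (1, -2)
  L6 return_home: active, suppressor → wire = (3, -2)
  actuator = (3, -2)
tick 2:
  L0 escape: active, feeds wire = (-3, 1)
  L1 recharge: idle → wire stays (-3, 1)
  L2 grasp: idle → wire stays (-3, 1)
  L3 track_target: active, suppressor → wire = (0, -2)
  L4 cruise: idle → wire stays (0, -2)
  L5 halt: active, suppressor → wire = (-2, -2)
  L6 return_home: active, suppressor → wire = (3, -2)
  actuator = (3, -2)
tick 3:
  L0 escape: active, feeds wire = (-3, 1)
  L1 recharge: active, inhibitor → wire = none
  L2 grasp: idle → wire stays none
  L3 track_target: idle → wire stays none
  L4 cruise: idle → wire stays none
  L5 halt: idle → wire stays none
  L6 return_home: idle → wire stays none
  actuator = none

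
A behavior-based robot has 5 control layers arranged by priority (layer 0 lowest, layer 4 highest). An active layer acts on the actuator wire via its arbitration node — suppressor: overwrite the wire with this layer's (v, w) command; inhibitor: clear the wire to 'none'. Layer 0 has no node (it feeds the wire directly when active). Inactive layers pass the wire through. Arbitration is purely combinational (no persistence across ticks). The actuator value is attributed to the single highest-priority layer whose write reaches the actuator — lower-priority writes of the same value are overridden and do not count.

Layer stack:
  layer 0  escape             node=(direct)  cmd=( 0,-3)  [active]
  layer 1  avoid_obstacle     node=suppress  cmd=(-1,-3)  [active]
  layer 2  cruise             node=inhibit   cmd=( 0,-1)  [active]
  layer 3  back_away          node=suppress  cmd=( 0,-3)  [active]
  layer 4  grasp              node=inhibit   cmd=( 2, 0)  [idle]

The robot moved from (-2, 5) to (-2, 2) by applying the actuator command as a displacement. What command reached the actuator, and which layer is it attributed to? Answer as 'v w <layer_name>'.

0 -3 back_away

displacement = (-2, 2) − (-2, 5) = (0, -3)
layer 0 (escape) active — direct: (0, -3)
layer 1 (avoid_obstacle) active — suppresses: (-1, -3)
layer 2 (cruise) active — inhibits: none
layer 3 (back_away) active — suppresses: (0, -3)
layer 4 (grasp) idle — unchanged: (0, -3)
→ actuator (0, -3) — from layer 3 (back_away)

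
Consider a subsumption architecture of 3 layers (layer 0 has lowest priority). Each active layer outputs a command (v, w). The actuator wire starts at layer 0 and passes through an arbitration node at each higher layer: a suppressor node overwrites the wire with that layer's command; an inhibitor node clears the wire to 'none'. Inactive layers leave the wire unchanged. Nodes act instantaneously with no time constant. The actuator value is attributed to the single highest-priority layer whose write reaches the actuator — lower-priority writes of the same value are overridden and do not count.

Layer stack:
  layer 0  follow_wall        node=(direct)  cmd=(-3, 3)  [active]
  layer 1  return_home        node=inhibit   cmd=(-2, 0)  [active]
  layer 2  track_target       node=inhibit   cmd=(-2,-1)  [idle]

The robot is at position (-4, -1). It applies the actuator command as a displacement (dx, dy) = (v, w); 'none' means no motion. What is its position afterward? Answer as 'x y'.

-4 -1

L0 follow_wall: active, feeds wire = (-3, 3)
L1 return_home: active, inhibitor → wire = none
L2 track_target: idle → wire stays none
actuator = none
position: (-4, -1) + none = (-4, -1)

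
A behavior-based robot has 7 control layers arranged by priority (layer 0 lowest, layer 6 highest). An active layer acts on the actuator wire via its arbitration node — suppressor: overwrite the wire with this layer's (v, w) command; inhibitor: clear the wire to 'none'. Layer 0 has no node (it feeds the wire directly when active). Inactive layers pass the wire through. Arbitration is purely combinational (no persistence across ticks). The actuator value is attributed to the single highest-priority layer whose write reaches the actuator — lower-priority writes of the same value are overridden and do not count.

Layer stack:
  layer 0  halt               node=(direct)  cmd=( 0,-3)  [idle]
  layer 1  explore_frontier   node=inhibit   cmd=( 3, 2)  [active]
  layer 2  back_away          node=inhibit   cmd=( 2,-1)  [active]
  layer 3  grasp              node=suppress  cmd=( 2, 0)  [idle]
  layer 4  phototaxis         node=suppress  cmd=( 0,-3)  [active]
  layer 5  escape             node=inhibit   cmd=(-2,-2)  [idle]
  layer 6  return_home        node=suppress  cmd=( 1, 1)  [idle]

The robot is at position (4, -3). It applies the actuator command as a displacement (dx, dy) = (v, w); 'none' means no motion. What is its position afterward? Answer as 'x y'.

4 -6

layer 0 (halt) idle — none
layer 1 (explore_frontier) active — inhibits: none
layer 2 (back_away) active — inhibits: none
layer 3 (grasp) idle — unchanged: none
layer 4 (phototaxis) active — suppresses: (0, -3)
layer 5 (escape) idle — unchanged: (0, -3)
layer 6 (return_home) idle — unchanged: (0, -3)
→ actuator (0, -3)
position: (4, -3) + (0, -3) = (4, -6)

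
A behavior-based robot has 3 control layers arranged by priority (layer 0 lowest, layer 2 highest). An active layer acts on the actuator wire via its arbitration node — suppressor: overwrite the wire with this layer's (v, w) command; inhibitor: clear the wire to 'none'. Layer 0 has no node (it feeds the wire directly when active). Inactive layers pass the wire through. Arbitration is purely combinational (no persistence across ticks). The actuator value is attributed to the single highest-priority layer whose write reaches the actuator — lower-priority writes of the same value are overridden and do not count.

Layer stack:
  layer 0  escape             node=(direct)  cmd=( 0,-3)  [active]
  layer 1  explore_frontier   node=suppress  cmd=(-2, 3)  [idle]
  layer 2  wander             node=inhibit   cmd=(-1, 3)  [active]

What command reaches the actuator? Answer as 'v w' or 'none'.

layer 0 (escape) active — direct: (0, -3)
layer 1 (explore_frontier) idle — unchanged: (0, -3)
layer 2 (wander) active — inhibits: none
→ actuator none

none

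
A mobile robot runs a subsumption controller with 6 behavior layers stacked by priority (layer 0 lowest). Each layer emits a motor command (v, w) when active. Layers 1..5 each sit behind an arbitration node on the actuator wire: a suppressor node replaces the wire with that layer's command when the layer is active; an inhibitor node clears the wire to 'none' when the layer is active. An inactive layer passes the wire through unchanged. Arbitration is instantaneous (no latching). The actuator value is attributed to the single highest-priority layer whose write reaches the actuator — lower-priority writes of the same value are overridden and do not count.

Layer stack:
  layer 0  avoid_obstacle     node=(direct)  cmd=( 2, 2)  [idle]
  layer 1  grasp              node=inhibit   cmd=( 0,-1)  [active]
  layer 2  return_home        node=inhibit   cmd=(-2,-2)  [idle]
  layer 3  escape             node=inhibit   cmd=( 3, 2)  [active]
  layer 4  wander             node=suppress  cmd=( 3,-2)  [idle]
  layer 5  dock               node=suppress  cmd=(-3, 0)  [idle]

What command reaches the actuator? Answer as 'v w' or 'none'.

none

L0 avoid_obstacle: idle → wire = none
L1 grasp: active, inhibitor → wire = none
L2 return_home: idle → wire stays none
L3 escape: active, inhibitor → wire = none
L4 wander: idle → wire stays none
L5 dock: idle → wire stays none
actuator = none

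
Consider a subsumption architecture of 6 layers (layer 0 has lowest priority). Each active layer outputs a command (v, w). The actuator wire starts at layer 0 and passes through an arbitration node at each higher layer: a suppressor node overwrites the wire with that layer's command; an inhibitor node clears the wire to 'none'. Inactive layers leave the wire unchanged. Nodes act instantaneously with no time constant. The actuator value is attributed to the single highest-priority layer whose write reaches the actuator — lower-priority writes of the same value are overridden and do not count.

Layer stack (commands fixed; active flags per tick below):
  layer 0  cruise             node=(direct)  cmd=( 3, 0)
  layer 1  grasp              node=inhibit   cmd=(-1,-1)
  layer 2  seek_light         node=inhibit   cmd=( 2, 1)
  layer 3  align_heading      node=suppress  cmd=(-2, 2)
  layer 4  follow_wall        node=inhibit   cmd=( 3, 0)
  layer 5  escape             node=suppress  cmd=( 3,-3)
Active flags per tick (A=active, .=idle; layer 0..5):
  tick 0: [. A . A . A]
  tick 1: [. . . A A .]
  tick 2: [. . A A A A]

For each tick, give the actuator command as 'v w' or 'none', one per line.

tick 0:
  layer 0 (cruise) idle — none
  layer 1 (grasp) active — inhibits: none
  layer 2 (seek_light) idle — unchanged: none
  layer 3 (align_heading) active — suppresses: (-2, 2)
  layer 4 (follow_wall) idle — unchanged: (-2, 2)
  layer 5 (escape) active — suppresses: (3, -3)
  → actuator (3, -3)
tick 1:
  layer 0 (cruise) idle — none
  layer 1 (grasp) idle — unchanged: none
  layer 2 (seek_light) idle — unchanged: none
  layer 3 (align_heading) active — suppresses: (-2, 2)
  layer 4 (follow_wall) active — inhibits: none
  layer 5 (escape) idle — unchanged: none
  → actuator none
tick 2:
  layer 0 (cruise) idle — none
  layer 1 (grasp) idle — unchanged: none
  layer 2 (seek_light) active — inhibits: none
  layer 3 (align_heading) active — suppresses: (-2, 2)
  layer 4 (follow_wall) active — inhibits: none
  layer 5 (escape) active — suppresses: (3, -3)
  → actuator (3, -3)

3 -3
none
3 -3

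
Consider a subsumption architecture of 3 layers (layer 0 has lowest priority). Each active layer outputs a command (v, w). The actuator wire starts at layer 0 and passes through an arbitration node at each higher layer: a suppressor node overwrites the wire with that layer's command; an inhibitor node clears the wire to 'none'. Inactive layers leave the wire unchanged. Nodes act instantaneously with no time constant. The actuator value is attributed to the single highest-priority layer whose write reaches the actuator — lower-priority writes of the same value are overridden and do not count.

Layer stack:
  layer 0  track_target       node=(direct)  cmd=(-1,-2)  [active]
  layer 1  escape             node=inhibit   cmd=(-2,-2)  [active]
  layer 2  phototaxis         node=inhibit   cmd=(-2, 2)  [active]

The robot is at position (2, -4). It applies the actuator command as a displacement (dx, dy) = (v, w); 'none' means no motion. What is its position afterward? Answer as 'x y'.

[0] track_target on; wire := (-1, -2)
[1] escape on (inhibit); wire := none
[2] phototaxis on (inhibit); wire := none
output none
position: (2, -4) + none = (2, -4)

2 -4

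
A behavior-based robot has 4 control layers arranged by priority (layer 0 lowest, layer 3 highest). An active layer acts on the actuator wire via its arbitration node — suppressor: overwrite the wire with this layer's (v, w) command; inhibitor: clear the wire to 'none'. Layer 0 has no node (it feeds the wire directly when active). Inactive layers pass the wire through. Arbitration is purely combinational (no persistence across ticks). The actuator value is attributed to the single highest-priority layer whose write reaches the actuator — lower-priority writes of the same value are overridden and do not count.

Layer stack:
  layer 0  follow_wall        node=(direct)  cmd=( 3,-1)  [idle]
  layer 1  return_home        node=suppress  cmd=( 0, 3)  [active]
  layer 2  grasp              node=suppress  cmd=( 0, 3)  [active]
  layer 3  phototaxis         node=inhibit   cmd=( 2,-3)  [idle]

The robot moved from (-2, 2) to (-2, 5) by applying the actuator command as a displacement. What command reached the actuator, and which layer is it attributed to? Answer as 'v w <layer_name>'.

0 3 grasp

displacement = (-2, 5) − (-2, 2) = (0, 3)
layer 0 (follow_wall) idle — none
layer 1 (return_home) active — suppresses: (0, 3)
layer 2 (grasp) active — suppresses: (0, 3)
layer 3 (phototaxis) idle — unchanged: (0, 3)
→ actuator (0, 3) — from layer 2 (grasp)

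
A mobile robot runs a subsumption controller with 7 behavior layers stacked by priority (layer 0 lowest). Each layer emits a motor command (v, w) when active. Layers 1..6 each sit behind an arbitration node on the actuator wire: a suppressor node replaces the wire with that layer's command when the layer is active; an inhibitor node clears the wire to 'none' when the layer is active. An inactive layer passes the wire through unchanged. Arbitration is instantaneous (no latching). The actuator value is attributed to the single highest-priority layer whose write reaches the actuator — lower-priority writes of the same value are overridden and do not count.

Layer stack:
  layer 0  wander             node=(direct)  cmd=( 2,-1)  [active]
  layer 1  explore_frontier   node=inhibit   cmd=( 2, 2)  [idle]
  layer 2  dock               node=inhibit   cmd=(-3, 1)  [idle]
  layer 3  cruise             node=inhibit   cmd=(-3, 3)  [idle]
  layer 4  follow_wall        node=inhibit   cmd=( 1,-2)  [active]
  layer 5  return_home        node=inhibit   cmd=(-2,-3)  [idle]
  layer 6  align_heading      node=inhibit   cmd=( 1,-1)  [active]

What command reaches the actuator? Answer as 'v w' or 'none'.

[0] wander on; wire := (2, -1)
[1] explore_frontier off; pass (2, -1)
[2] dock off; pass (2, -1)
[3] cruise off; pass (2, -1)
[4] follow_wall on (inhibit); wire := none
[5] return_home off; pass none
[6] align_heading on (inhibit); wire := none
output none

none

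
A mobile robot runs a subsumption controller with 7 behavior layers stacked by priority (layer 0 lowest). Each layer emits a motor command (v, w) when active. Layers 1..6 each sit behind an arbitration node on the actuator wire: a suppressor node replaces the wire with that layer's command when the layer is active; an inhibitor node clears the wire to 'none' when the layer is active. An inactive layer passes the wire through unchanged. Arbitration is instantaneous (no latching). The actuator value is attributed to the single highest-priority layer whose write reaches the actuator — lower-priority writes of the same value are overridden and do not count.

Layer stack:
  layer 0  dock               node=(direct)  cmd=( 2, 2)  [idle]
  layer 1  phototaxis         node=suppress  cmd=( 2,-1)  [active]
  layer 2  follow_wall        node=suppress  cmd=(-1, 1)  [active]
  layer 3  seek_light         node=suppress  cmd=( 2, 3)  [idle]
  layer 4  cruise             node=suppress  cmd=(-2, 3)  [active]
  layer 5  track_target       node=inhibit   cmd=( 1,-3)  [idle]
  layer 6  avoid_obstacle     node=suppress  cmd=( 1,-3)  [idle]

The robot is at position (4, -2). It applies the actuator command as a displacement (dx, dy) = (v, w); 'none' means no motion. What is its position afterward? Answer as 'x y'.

2 1

[0] dock off; wire := none
[1] phototaxis on (suppress); wire := (2, -1)
[2] follow_wall on (suppress); wire := (-1, 1)
[3] seek_light off; pass (-1, 1)
[4] cruise on (suppress); wire := (-2, 3)
[5] track_target off; pass (-2, 3)
[6] avoid_obstacle off; pass (-2, 3)
output (-2, 3)
position: (4, -2) + (-2, 3) = (2, 1)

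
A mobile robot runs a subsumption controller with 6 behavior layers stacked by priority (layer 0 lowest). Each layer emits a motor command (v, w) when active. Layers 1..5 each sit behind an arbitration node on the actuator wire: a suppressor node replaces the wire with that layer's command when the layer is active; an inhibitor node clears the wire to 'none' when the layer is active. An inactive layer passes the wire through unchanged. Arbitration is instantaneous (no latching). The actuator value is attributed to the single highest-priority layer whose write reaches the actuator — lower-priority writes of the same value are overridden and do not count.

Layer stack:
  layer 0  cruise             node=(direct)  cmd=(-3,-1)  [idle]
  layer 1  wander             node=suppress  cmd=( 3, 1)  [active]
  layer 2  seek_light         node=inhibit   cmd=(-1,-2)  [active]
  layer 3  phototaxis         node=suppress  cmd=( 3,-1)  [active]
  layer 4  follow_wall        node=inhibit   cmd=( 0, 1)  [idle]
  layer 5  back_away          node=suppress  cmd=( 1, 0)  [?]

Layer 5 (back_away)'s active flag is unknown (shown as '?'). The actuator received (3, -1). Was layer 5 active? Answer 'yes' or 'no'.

If layer 5 is active=yes:
  actuator would be (1, 0)
If layer 5 is active=no:
  actuator would be (3, -1)
Observed (3, -1), so layer 5 was idle.

no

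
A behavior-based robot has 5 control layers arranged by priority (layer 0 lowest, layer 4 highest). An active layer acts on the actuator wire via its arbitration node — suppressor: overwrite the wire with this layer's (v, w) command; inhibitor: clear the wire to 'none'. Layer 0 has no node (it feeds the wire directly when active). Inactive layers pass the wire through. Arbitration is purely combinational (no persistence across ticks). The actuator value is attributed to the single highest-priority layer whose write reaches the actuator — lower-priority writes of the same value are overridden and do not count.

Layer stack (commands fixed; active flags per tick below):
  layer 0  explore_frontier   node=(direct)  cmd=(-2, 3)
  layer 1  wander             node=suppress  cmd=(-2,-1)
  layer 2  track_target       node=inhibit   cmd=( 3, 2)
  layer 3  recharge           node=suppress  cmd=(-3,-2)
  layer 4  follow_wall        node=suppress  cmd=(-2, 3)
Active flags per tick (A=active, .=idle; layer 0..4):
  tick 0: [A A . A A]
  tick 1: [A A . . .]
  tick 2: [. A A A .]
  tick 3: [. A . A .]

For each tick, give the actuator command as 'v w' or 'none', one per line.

tick 0:
  L0 explore_frontier: active, feeds wire = (-2, 3)
  L1 wander: active, suppressor → wire = (-2, -1)
  L2 track_target: idle → wire stays (-2, -1)
  L3 recharge: active, suppressor → wire = (-3, -2)
  L4 follow_wall: active, suppressor → wire = (-2, 3)
  actuator = (-2, 3)
tick 1:
  L0 explore_frontier: active, feeds wire = (-2, 3)
  L1 wander: active, suppressor → wire = (-2, -1)
  L2 track_target: idle → wire stays (-2, -1)
  L3 recharge: idle → wire stays (-2, -1)
  L4 follow_wall: idle → wire stays (-2, -1)
  actuator = (-2, -1)
tick 2:
  L0 explore_frontier: idle → wire = none
  L1 wander: active, suppressor → wire = (-2, -1)
  L2 track_target: active, inhibitor → wire = none
  L3 recharge: active, suppressor → wire = (-3, -2)
  L4 follow_wall: idle → wire stays (-3, -2)
  actuator = (-3, -2)
tick 3:
  L0 explore_frontier: idle → wire = none
  L1 wander: active, suppressor → wire = (-2, -1)
  L2 track_target: idle → wire stays (-2, -1)
  L3 recharge: active, suppressor → wire = (-3, -2)
  L4 follow_wall: idle → wire stays (-3, -2)
  actuator = (-3, -2)

-2 3
-2 -1
-3 -2
-3 -2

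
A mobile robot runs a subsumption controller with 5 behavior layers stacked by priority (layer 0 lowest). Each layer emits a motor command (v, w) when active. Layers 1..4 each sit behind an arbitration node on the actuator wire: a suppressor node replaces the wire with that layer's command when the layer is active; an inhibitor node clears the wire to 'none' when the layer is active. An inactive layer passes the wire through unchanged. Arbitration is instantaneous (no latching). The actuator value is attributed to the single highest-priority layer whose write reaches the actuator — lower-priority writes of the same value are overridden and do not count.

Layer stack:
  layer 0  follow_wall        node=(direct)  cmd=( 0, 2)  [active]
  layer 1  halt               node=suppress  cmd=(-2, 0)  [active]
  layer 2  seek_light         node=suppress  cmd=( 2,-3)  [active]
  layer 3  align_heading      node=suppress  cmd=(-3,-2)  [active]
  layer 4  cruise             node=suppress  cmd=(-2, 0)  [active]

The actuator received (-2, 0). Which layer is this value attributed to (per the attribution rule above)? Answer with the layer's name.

cruise

[0] follow_wall on; wire := (0, 2)
[1] halt on (suppress); wire := (-2, 0)
[2] seek_light on (suppress); wire := (2, -3)
[3] align_heading on (suppress); wire := (-3, -2)
[4] cruise on (suppress); wire := (-2, 0)
output (-2, 0)
last writer: layer 4 = cruise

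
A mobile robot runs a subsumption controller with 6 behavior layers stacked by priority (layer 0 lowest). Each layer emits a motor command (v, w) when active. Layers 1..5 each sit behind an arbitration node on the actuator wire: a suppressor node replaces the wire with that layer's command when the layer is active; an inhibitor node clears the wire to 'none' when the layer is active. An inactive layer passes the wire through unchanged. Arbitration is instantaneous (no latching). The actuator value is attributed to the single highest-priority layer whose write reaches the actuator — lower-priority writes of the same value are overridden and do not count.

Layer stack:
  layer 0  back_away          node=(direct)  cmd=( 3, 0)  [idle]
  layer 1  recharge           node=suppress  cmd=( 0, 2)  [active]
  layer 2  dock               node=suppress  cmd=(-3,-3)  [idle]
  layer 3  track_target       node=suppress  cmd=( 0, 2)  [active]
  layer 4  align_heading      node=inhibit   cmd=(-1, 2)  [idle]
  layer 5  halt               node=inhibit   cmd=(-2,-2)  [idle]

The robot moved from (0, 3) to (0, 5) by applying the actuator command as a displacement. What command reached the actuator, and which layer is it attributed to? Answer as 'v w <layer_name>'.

0 2 track_target

displacement = (0, 5) − (0, 3) = (0, 2)
L0 back_away: idle → wire = none
L1 recharge: active, suppressor → wire = (0, 2)
L2 dock: idle → wire stays (0, 2)
L3 track_target: active, suppressor → wire = (0, 2)
L4 align_heading: idle → wire stays (0, 2)
L5 halt: idle → wire stays (0, 2)
actuator = (0, 2) — from layer 3 (track_target)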